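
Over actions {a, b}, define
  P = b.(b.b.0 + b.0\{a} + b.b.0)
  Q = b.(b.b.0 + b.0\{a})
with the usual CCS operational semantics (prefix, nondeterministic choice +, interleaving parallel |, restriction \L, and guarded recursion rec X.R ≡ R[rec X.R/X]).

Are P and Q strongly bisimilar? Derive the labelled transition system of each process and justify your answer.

LTS(P): 5 reachable states
  p0 = b.(b.b.0 + b.0\{a} + b.b.0) → -b-> p1
  p1 = b.b.0 + b.0\{a} + b.b.0 → -b-> p2, -b-> p3
  p2 = 0\{a} → ∅
  p3 = b.0 → -b-> p4
  p4 = 0 → ∅
LTS(Q): 5 reachable states
  q0 = b.(b.b.0 + b.0\{a}) → -b-> q1
  q1 = b.b.0 + b.0\{a} → -b-> q2, -b-> q3
  q2 = 0\{a} → ∅
  q3 = b.0 → -b-> q4
  q4 = 0 → ∅
Bisimilarity quotient blocks:
  B0 = {p0, q0}
  B1 = {p1, q1}
  B2 = {p2, p4, q2, q4}
  B3 = {p3, q3}
p0 ∈ B0, q0 ∈ B0 → same block

P ~ Q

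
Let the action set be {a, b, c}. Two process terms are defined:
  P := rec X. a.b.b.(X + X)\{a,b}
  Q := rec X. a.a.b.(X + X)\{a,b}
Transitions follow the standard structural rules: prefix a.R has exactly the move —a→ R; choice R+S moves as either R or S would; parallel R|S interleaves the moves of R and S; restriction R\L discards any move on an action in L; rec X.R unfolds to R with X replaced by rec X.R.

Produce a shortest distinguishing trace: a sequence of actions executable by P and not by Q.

Reachable graph of P (4 states):
  s0 = rec X. a.b.b.(X + X)\{a,b} ⊢ —a→ s1
  s1 = b.b.((rec X. a.b.b.(X + X)\{a,b}) + (rec X. a.b.b.(X + X)\{a,b}))\{a,b} ⊢ —b→ s2
  s2 = b.((rec X. a.b.b.(X + X)\{a,b}) + (rec X. a.b.b.(X + X)\{a,b}))\{a,b} ⊢ —b→ s3
  s3 = ((rec X. a.b.b.(X + X)\{a,b}) + (rec X. a.b.b.(X + X)\{a,b}))\{a,b} ⊢ ∅
Reachable graph of Q (4 states):
  t0 = rec X. a.a.b.(X + X)\{a,b} ⊢ —a→ t1
  t1 = a.b.((rec X. a.a.b.(X + X)\{a,b}) + (rec X. a.a.b.(X + X)\{a,b}))\{a,b} ⊢ —a→ t2
  t2 = b.((rec X. a.a.b.(X + X)\{a,b}) + (rec X. a.a.b.(X + X)\{a,b}))\{a,b} ⊢ —b→ t3
  t3 = ((rec X. a.a.b.(X + X)\{a,b}) + (rec X. a.a.b.(X + X)\{a,b}))\{a,b} ⊢ ∅
Trace ⟨ab⟩ through P, begin at {s0}:
  after a @ step 1: {s1}
  after b @ step 2: {s2}
  ✓ P
Trace ⟨ab⟩ through Q, begin at {t0}:
  after a @ step 1: {t1}
  after b @ step 2: ∅ (Q stuck)

ab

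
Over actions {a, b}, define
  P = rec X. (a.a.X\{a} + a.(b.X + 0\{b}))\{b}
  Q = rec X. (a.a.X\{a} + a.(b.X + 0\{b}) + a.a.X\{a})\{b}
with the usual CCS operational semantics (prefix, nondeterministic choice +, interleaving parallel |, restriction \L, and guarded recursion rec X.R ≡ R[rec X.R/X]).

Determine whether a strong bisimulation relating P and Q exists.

P ~ Q

Reachable graph of P (4 states):
  m0 = rec X. (a.a.X\{a} + a.(b.X + 0\{b}))\{b} | ··a··> m1, ··a··> m2
  m1 = (a.(rec X. (a.a.X\{a} + a.(b.X + 0\{b}))\{b})\{a})\{b} | ··a··> m3
  m2 = (b.(rec X. (a.a.X\{a} + a.(b.X + 0\{b}))\{b}) + 0\{b})\{b} | stopped
  m3 = (rec X. (a.a.X\{a} + a.(b.X + 0\{b}))\{b})\{a}\{b} | stopped
Reachable graph of Q (4 states):
  n0 = rec X. (a.a.X\{a} + a.(b.X + 0\{b}) + a.a.X\{a})\{b} | ··a··> n1, ··a··> n2
  n1 = (a.(rec X. (a.a.X\{a} + a.(b.X + 0\{b}) + a.a.X\{a})\{b})\{a})\{b} | ··a··> n3
  n2 = (b.(rec X. (a.a.X\{a} + a.(b.X + 0\{b}) + a.a.X\{a})\{b}) + 0\{b})\{b} | stopped
  n3 = (rec X. (a.a.X\{a} + a.(b.X + 0\{b}) + a.a.X\{a})\{b})\{a}\{b} | stopped
Bisimilarity quotient blocks:
  B0 = {m0, n0}
  B1 = {m2, m3, n2, n3}
  B2 = {m1, n1}
m0 ∈ B0, n0 ∈ B0 → same block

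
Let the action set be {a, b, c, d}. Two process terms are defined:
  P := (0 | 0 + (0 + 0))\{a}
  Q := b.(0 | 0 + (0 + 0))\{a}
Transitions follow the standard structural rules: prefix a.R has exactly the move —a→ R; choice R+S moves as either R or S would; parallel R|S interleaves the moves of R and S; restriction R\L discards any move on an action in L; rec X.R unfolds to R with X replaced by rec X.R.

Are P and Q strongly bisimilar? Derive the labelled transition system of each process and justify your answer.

not bisimilar

Reachable graph of P (1 states):
  p0 = (0 | 0 + (0 + 0))\{a} → (no moves)
Reachable graph of Q (2 states):
  q0 = b.(0 | 0 + (0 + 0))\{a} → ··b··> q1
  q1 = (0 | 0 + (0 + 0))\{a} → (no moves)
Bisimilarity quotient blocks:
  B0 = {p0, q1}
  B1 = {q0}
p0 ∈ B0, q0 ∈ B1 → different blocks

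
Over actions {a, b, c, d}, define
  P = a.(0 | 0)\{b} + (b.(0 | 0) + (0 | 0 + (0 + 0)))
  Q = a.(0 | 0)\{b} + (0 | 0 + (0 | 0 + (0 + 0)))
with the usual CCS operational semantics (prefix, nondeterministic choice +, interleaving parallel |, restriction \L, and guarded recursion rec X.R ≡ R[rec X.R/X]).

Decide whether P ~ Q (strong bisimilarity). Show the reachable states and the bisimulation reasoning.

Reachable graph of P (3 states):
  u0 = a.(0 | 0)\{b} + (b.(0 | 0) + (0 | 0 + (0 + 0))) | —a→ u1, —b→ u2
  u1 = (0 | 0)\{b} | deadlocked
  u2 = 0 | 0 | deadlocked
Reachable graph of Q (2 states):
  v0 = a.(0 | 0)\{b} + (0 | 0 + (0 | 0 + (0 + 0))) | —a→ v1
  v1 = (0 | 0)\{b} | deadlocked
Bisimilarity quotient blocks:
  B0 = {u0}
  B1 = {u1, u2, v1}
  B2 = {v0}
u0 ∈ B0, v0 ∈ B2 → different blocks

NO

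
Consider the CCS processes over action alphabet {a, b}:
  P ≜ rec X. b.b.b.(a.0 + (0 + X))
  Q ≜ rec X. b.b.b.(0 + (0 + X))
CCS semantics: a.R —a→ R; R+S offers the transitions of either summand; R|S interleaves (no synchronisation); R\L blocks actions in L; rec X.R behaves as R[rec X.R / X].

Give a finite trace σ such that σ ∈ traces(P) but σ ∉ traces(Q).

bbba

P's transition system — 5 states:
  p0 = rec X. b.b.b.(a.0 + (0 + X)) :: ··b··> p1
  p1 = b.b.(a.0 + (0 + (rec X. b.b.b.(a.0 + (0 + X))))) :: ··b··> p2
  p2 = b.(a.0 + (0 + (rec X. b.b.b.(a.0 + (0 + X))))) :: ··b··> p3
  p3 = a.0 + (0 + (rec X. b.b.b.(a.0 + (0 + X)))) :: ··a··> p4, ··b··> p1
  p4 = 0 :: stopped
Q's transition system — 4 states:
  q0 = rec X. b.b.b.(0 + (0 + X)) :: ··b··> q1
  q1 = b.b.(0 + (0 + (rec X. b.b.b.(0 + (0 + X))))) :: ··b··> q2
  q2 = b.(0 + (0 + (rec X. b.b.b.(0 + (0 + X))))) :: ··b··> q3
  q3 = 0 + (0 + (rec X. b.b.b.(0 + (0 + X)))) :: ··b··> q1
Run σ = ⟨bbba⟩ on P: start {p0}
  step 1 (b): {p1}
  step 2 (b): {p2}
  step 3 (b): {p3}
  step 4 (a): {p4}
  ✓ P
Run σ = ⟨bbba⟩ on Q: start {q0}
  step 1 (b): {q1}
  step 2 (b): {q2}
  step 3 (b): {q3}
  step 4 (a): ∅  — Q cannot continue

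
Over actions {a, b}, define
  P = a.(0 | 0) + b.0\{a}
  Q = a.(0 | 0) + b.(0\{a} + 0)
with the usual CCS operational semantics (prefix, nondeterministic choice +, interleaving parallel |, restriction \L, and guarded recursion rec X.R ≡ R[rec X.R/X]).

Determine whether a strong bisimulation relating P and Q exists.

P's transition system — 3 states:
  m0 = a.(0 | 0) + b.0\{a} | —a→ m1, —b→ m2
  m1 = 0 | 0 | (no moves)
  m2 = 0\{a} | (no moves)
Q's transition system — 3 states:
  n0 = a.(0 | 0) + b.(0\{a} + 0) | —a→ n1, —b→ n2
  n1 = 0 | 0 | (no moves)
  n2 = 0\{a} + 0 | (no moves)
Bisimilarity quotient blocks:
  B0 = {m0, n0}
  B1 = {m1, m2, n1, n2}
m0 ∈ B0, n0 ∈ B0 → same block

bisimilar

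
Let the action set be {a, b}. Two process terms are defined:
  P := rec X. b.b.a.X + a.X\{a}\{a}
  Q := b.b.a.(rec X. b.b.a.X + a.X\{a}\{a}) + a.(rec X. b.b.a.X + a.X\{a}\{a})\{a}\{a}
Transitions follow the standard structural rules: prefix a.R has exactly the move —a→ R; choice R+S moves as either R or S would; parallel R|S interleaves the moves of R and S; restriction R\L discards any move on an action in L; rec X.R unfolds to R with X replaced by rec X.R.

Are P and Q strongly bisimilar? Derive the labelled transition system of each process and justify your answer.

YES

P's transition system — 6 states:
  m0 = rec X. b.b.a.X + a.X\{a}\{a} → -a-> m1, -b-> m2
  m1 = (rec X. b.b.a.X + a.X\{a}\{a})\{a}\{a} → -b-> m3
  m2 = b.a.(rec X. b.b.a.X + a.X\{a}\{a}) → -b-> m4
  m3 = (b.a.(rec X. b.b.a.X + a.X\{a}\{a}))\{a}\{a} → -b-> m5
  m4 = a.(rec X. b.b.a.X + a.X\{a}\{a}) → -a-> m0
  m5 = (a.(rec X. b.b.a.X + a.X\{a}\{a}))\{a}\{a} → ·
Q's transition system — 7 states:
  n0 = b.b.a.(rec X. b.b.a.X + a.X\{a}\{a}) + a.(rec X. b.b.a.X + a.X\{a}\{a})\{a}\{a} → -a-> n1, -b-> n2
  n1 = (rec X. b.b.a.X + a.X\{a}\{a})\{a}\{a} → -b-> n3
  n2 = b.a.(rec X. b.b.a.X + a.X\{a}\{a}) → -b-> n4
  n3 = (b.a.(rec X. b.b.a.X + a.X\{a}\{a}))\{a}\{a} → -b-> n5
  n4 = a.(rec X. b.b.a.X + a.X\{a}\{a}) → -a-> n6
  n5 = (a.(rec X. b.b.a.X + a.X\{a}\{a}))\{a}\{a} → ·
  n6 = rec X. b.b.a.X + a.X\{a}\{a} → -a-> n1, -b-> n2
Coarsest stable partition (strong bisimilarity classes):
  B0 = {m0, n0, n6}
  B1 = {m2, n2}
  B2 = {m4, n4}
  B3 = {m1, n1}
  B4 = {m3, n3}
  B5 = {m5, n5}
m0 ∈ B0, n0 ∈ B0 → same block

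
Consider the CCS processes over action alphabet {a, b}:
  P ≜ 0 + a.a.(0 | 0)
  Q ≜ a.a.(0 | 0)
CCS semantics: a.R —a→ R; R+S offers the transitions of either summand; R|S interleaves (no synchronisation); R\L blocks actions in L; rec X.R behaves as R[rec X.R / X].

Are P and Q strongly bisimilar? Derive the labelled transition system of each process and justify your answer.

YES

LTS(P): 3 reachable states
  u0 = 0 + a.a.(0 | 0) | —a→ u1
  u1 = a.(0 | 0) | —a→ u2
  u2 = 0 | 0 | deadlocked
LTS(Q): 3 reachable states
  v0 = a.a.(0 | 0) | —a→ v1
  v1 = a.(0 | 0) | —a→ v2
  v2 = 0 | 0 | deadlocked
Bisimilarity quotient blocks:
  B0 = {u0, v0}
  B1 = {u1, v1}
  B2 = {u2, v2}
u0 ∈ B0, v0 ∈ B0 → same block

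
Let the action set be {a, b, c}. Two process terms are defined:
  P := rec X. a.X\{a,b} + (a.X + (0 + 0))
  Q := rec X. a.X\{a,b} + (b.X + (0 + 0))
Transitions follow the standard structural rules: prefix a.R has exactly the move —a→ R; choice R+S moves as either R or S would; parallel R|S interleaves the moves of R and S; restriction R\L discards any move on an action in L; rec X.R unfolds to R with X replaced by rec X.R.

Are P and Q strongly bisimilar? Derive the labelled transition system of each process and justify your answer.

LTS(P): 2 reachable states
  u0 = rec X. a.X\{a,b} + (a.X + (0 + 0)) → =a=> u0, =a=> u1
  u1 = (rec X. a.X\{a,b} + (a.X + (0 + 0)))\{a,b} → ·
LTS(Q): 2 reachable states
  v0 = rec X. a.X\{a,b} + (b.X + (0 + 0)) → =a=> v1, =b=> v0
  v1 = (rec X. a.X\{a,b} + (b.X + (0 + 0)))\{a,b} → ·
Coarsest stable partition (strong bisimilarity classes):
  B0 = {u0}
  B1 = {u1, v1}
  B2 = {v0}
u0 ∈ B0, v0 ∈ B2 → different blocks

NO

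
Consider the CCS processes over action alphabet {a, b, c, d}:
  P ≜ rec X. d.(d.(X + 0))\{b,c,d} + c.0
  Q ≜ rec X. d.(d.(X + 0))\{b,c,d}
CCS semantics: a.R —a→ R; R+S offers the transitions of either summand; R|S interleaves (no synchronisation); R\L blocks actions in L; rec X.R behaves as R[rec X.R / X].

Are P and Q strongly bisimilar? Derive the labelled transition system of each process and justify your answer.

Reachable graph of P (3 states):
  p0 = rec X. d.(d.(X + 0))\{b,c,d} + c.0 :: ··c··> p1, ··d··> p2
  p1 = 0 :: (no moves)
  p2 = (d.((rec X. d.(d.(X + 0))\{b,c,d} + c.0) + 0))\{b,c,d} :: (no moves)
Reachable graph of Q (2 states):
  q0 = rec X. d.(d.(X + 0))\{b,c,d} :: ··d··> q1
  q1 = (d.((rec X. d.(d.(X + 0))\{b,c,d}) + 0))\{b,c,d} :: (no moves)
Bisimilarity quotient blocks:
  B0 = {p0}
  B1 = {p1, p2, q1}
  B2 = {q0}
p0 ∈ B0, q0 ∈ B2 → different blocks

NO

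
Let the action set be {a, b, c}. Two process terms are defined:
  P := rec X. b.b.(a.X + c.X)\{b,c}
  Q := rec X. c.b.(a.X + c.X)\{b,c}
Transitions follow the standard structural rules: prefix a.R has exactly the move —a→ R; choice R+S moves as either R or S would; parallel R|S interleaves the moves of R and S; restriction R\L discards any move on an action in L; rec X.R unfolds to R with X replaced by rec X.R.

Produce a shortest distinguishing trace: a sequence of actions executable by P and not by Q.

b

LTS(P): 4 reachable states
  m0 = rec X. b.b.(a.X + c.X)\{b,c} | --b--▸ m1
  m1 = b.(a.(rec X. b.b.(a.X + c.X)\{b,c}) + c.(rec X. b.b.(a.X + c.X)\{b,c}))\{b,c} | --b--▸ m2
  m2 = (a.(rec X. b.b.(a.X + c.X)\{b,c}) + c.(rec X. b.b.(a.X + c.X)\{b,c}))\{b,c} | --a--▸ m3
  m3 = (rec X. b.b.(a.X + c.X)\{b,c})\{b,c} | ·
LTS(Q): 4 reachable states
  n0 = rec X. c.b.(a.X + c.X)\{b,c} | --c--▸ n1
  n1 = b.(a.(rec X. c.b.(a.X + c.X)\{b,c}) + c.(rec X. c.b.(a.X + c.X)\{b,c}))\{b,c} | --b--▸ n2
  n2 = (a.(rec X. c.b.(a.X + c.X)\{b,c}) + c.(rec X. c.b.(a.X + c.X)\{b,c}))\{b,c} | --a--▸ n3
  n3 = (rec X. c.b.(a.X + c.X)\{b,c})\{b,c} | ·
Trace ⟨b⟩ through P, begin at {m0}:
  after b @ step 1: {m1}
  ✓ P
Trace ⟨b⟩ through Q, begin at {n0}:
  after b @ step 1: ∅  — Q cannot continue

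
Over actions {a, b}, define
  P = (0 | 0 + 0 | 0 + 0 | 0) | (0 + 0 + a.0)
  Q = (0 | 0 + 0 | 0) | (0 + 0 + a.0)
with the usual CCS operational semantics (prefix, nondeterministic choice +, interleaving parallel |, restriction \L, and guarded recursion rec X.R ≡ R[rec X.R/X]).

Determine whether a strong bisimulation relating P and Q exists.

Reachable graph of P (2 states):
  m0 = (0 | 0 + 0 | 0 + 0 | 0) | (0 + 0 + a.0) | -a-> m1
  m1 = (0 | 0 + 0 | 0 + 0 | 0) | 0 | (no moves)
Reachable graph of Q (2 states):
  n0 = (0 | 0 + 0 | 0) | (0 + 0 + a.0) | -a-> n1
  n1 = (0 | 0 + 0 | 0) | 0 | (no moves)
Bisimilarity quotient blocks:
  B0 = {m0, n0}
  B1 = {m1, n1}
m0 ∈ B0, n0 ∈ B0 → same block

YES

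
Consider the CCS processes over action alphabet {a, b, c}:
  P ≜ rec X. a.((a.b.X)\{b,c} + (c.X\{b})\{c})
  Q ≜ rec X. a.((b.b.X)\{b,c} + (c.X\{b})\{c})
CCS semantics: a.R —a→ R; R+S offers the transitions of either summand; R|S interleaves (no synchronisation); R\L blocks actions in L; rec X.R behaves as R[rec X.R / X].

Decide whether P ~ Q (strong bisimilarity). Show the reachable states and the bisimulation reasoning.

not bisimilar

Reachable graph of P (3 states):
  p0 = rec X. a.((a.b.X)\{b,c} + (c.X\{b})\{c}) :: ··a··> p1
  p1 = (a.b.(rec X. a.((a.b.X)\{b,c} + (c.X\{b})\{c})))\{b,c} + (c.(rec X. a.((a.b.X)\{b,c} + (c.X\{b})\{c}))\{b})\{c} :: ··a··> p2
  p2 = (b.(rec X. a.((a.b.X)\{b,c} + (c.X\{b})\{c})))\{b,c} :: deadlocked
Reachable graph of Q (2 states):
  q0 = rec X. a.((b.b.X)\{b,c} + (c.X\{b})\{c}) :: ··a··> q1
  q1 = (b.b.(rec X. a.((b.b.X)\{b,c} + (c.X\{b})\{c})))\{b,c} + (c.(rec X. a.((b.b.X)\{b,c} + (c.X\{b})\{c}))\{b})\{c} :: deadlocked
Bisimilarity quotient blocks:
  B0 = {p0}
  B1 = {p1, q0}
  B2 = {p2, q1}
p0 ∈ B0, q0 ∈ B1 → different blocks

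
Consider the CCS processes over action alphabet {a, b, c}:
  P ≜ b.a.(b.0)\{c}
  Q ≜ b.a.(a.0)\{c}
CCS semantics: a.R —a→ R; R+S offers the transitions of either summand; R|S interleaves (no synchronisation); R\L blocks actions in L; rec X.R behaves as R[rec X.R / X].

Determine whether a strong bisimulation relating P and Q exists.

NO

P's transition system — 4 states:
  s0 = b.a.(b.0)\{c} | -b-> s1
  s1 = a.(b.0)\{c} | -a-> s2
  s2 = (b.0)\{c} | -b-> s3
  s3 = 0\{c} | ·
Q's transition system — 4 states:
  t0 = b.a.(a.0)\{c} | -b-> t1
  t1 = a.(a.0)\{c} | -a-> t2
  t2 = (a.0)\{c} | -a-> t3
  t3 = 0\{c} | ·
Coarsest stable partition (strong bisimilarity classes):
  B0 = {s0}
  B1 = {s1}
  B2 = {s2}
  B3 = {s3, t3}
  B4 = {t0}
  B5 = {t1}
  B6 = {t2}
s0 ∈ B0, t0 ∈ B4 → different blocks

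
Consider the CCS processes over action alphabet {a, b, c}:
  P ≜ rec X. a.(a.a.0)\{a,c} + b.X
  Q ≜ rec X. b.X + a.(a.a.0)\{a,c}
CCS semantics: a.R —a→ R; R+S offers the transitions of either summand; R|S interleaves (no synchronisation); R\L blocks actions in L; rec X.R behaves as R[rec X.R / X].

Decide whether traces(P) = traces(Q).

LTS(P): 2 reachable states
  s0 = rec X. a.(a.a.0)\{a,c} + b.X ⊢ =a=> s1, =b=> s0
  s1 = (a.a.0)\{a,c} ⊢ ∅
LTS(Q): 2 reachable states
  t0 = rec X. b.X + a.(a.a.0)\{a,c} ⊢ =a=> t1, =b=> t0
  t1 = (a.a.0)\{a,c} ⊢ ∅
Coarsest stable partition (strong bisimilarity classes):
  B0 = {s0, t0}
  B1 = {s1, t1}
s0 ∈ B0, t0 ∈ B0 → same block
Bisimilar ⇒ trace-equivalent.

trace-equivalent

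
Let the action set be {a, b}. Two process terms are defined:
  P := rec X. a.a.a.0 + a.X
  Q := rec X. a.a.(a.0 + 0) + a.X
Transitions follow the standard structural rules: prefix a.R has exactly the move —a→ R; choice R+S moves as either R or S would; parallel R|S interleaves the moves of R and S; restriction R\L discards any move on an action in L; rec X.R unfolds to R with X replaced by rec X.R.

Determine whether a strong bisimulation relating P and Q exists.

Reachable graph of P (4 states):
  u0 = rec X. a.a.a.0 + a.X | —a→ u0, —a→ u1
  u1 = a.a.0 | —a→ u2
  u2 = a.0 | —a→ u3
  u3 = 0 | stopped
Reachable graph of Q (4 states):
  v0 = rec X. a.a.(a.0 + 0) + a.X | —a→ v0, —a→ v1
  v1 = a.(a.0 + 0) | —a→ v2
  v2 = a.0 + 0 | —a→ v3
  v3 = 0 | stopped
Bisimilarity quotient blocks:
  B0 = {u0, v0}
  B1 = {u1, v1}
  B2 = {u2, v2}
  B3 = {u3, v3}
u0 ∈ B0, v0 ∈ B0 → same block

P ~ Q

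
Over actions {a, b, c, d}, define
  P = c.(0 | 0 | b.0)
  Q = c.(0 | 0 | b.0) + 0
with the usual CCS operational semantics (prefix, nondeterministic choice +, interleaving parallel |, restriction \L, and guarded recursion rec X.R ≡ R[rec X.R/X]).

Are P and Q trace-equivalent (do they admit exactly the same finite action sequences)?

Reachable graph of P (3 states):
  m0 = c.(0 | 0 | b.0) | =c=> m1
  m1 = 0 | 0 | b.0 | =b=> m2
  m2 = 0 | 0 | 0 | (no moves)
Reachable graph of Q (3 states):
  n0 = c.(0 | 0 | b.0) + 0 | =c=> n1
  n1 = 0 | 0 | b.0 | =b=> n2
  n2 = 0 | 0 | 0 | (no moves)
Coarsest stable partition (strong bisimilarity classes):
  B0 = {m0, n0}
  B1 = {m1, n1}
  B2 = {m2, n2}
m0 ∈ B0, n0 ∈ B0 → same block
Bisimilar ⇒ trace-equivalent.

traces(P) = traces(Q)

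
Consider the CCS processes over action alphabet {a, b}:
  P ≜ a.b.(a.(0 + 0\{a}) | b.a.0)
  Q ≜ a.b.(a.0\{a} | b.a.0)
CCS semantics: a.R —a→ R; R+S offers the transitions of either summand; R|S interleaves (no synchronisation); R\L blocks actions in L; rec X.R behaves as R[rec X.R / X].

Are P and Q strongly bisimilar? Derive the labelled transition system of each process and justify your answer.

Reachable graph of P (8 states):
  s0 = a.b.(a.(0 + 0\{a}) | b.a.0) → -a-> s1
  s1 = b.(a.(0 + 0\{a}) | b.a.0) → -b-> s2
  s2 = a.(0 + 0\{a}) | b.a.0 → -a-> s3, -b-> s4
  s3 = (0 + 0\{a}) | b.a.0 → -b-> s5
  s4 = a.(0 + 0\{a}) | a.0 → -a-> s5, -a-> s6
  s5 = (0 + 0\{a}) | a.0 → -a-> s7
  s6 = a.(0 + 0\{a}) | 0 → -a-> s7
  s7 = (0 + 0\{a}) | 0 → ·
Reachable graph of Q (8 states):
  t0 = a.b.(a.0\{a} | b.a.0) → -a-> t1
  t1 = b.(a.0\{a} | b.a.0) → -b-> t2
  t2 = a.0\{a} | b.a.0 → -a-> t3, -b-> t4
  t3 = 0\{a} | b.a.0 → -b-> t5
  t4 = a.0\{a} | a.0 → -a-> t5, -a-> t6
  t5 = 0\{a} | a.0 → -a-> t7
  t6 = a.0\{a} | 0 → -a-> t7
  t7 = 0\{a} | 0 → ·
Partition-refinement fixed point:
  B0 = {s0, t0}
  B1 = {s1, t1}
  B2 = {s2, t2}
  B3 = {s4, t4}
  B4 = {s5, s6, t5, t6}
  B5 = {s7, t7}
  B6 = {s3, t3}
s0 ∈ B0, t0 ∈ B0 → same block

bisimilar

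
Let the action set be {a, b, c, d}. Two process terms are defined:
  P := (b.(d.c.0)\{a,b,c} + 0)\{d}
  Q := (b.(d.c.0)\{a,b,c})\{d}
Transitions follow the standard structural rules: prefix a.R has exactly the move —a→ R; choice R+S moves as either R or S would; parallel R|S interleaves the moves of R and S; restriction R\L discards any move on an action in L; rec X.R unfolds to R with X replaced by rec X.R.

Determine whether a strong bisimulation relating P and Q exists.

P ~ Q

P's transition system — 2 states:
  m0 = (b.(d.c.0)\{a,b,c} + 0)\{d} → =b=> m1
  m1 = (d.c.0)\{a,b,c}\{d} → stopped
Q's transition system — 2 states:
  n0 = (b.(d.c.0)\{a,b,c})\{d} → =b=> n1
  n1 = (d.c.0)\{a,b,c}\{d} → stopped
Bisimilarity quotient blocks:
  B0 = {m0, n0}
  B1 = {m1, n1}
m0 ∈ B0, n0 ∈ B0 → same block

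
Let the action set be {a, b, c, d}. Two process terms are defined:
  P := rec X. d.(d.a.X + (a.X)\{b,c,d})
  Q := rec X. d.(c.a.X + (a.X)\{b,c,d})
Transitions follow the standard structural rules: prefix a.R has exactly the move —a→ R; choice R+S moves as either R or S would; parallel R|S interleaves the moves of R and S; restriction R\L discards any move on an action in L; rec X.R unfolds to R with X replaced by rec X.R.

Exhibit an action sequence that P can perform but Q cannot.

LTS(P): 4 reachable states
  u0 = rec X. d.(d.a.X + (a.X)\{b,c,d}) :: --d--▸ u1
  u1 = d.a.(rec X. d.(d.a.X + (a.X)\{b,c,d})) + (a.(rec X. d.(d.a.X + (a.X)\{b,c,d})))\{b,c,d} :: --a--▸ u2, --d--▸ u3
  u2 = (rec X. d.(d.a.X + (a.X)\{b,c,d}))\{b,c,d} :: (no moves)
  u3 = a.(rec X. d.(d.a.X + (a.X)\{b,c,d})) :: --a--▸ u0
LTS(Q): 4 reachable states
  v0 = rec X. d.(c.a.X + (a.X)\{b,c,d}) :: --d--▸ v1
  v1 = c.a.(rec X. d.(c.a.X + (a.X)\{b,c,d})) + (a.(rec X. d.(c.a.X + (a.X)\{b,c,d})))\{b,c,d} :: --a--▸ v2, --c--▸ v3
  v2 = (rec X. d.(c.a.X + (a.X)\{b,c,d}))\{b,c,d} :: (no moves)
  v3 = a.(rec X. d.(c.a.X + (a.X)\{b,c,d})) :: --a--▸ v0
Trace ⟨dd⟩ through P, begin at {u0}:
  after d @ step 1: {u1}
  after d @ step 2: {u3}
  P completes σ.
Trace ⟨dd⟩ through Q, begin at {v0}:
  after d @ step 1: {v1}
  after d @ step 2: ∅ (Q stuck)

dd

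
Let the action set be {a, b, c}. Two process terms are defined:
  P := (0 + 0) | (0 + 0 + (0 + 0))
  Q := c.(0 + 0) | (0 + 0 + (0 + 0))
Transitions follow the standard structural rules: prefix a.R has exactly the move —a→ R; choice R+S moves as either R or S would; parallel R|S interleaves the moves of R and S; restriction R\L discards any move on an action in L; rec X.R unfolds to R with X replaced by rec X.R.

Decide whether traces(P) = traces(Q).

NO — witness ⟨c⟩

Reachable graph of P (1 states):
  u0 = (0 + 0) | (0 + 0 + (0 + 0)) ⊢ (no moves)
Reachable graph of Q (2 states):
  v0 = c.(0 + 0) | (0 + 0 + (0 + 0)) ⊢ =c=> v1
  v1 = (0 + 0) | (0 + 0 + (0 + 0)) ⊢ (no moves)
Executing c from Q (initial set {v0}):
  after c @ step 1: {v1}
  — Q admits the full trace.
Executing c from P (initial set {u0}):
  after c @ step 1: ∅ (P stuck)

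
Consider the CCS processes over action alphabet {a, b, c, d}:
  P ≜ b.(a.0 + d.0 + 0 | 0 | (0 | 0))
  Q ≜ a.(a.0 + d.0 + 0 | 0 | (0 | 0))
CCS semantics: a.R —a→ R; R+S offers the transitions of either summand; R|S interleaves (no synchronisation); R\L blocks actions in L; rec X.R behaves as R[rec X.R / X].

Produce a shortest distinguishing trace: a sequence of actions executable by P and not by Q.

b

Reachable graph of P (3 states):
  m0 = b.(a.0 + d.0 + 0 | 0 | (0 | 0)) ⊢ —b→ m1
  m1 = a.0 + d.0 + 0 | 0 | (0 | 0) ⊢ —a→ m2, —d→ m2
  m2 = 0 ⊢ deadlocked
Reachable graph of Q (3 states):
  n0 = a.(a.0 + d.0 + 0 | 0 | (0 | 0)) ⊢ —a→ n1
  n1 = a.0 + d.0 + 0 | 0 | (0 | 0) ⊢ —a→ n2, —d→ n2
  n2 = 0 ⊢ deadlocked
Trace ⟨b⟩ through P, begin at {m0}:
  [1] b ⇒ {m1}
  — P admits the full trace.
Trace ⟨b⟩ through Q, begin at {n0}:
  [1] b ⇒ no successor for Q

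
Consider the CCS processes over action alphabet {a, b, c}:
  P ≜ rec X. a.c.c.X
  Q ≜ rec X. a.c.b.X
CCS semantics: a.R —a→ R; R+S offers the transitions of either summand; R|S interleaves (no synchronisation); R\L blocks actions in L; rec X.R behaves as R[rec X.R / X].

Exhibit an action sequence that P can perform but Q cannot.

Reachable graph of P (3 states):
  s0 = rec X. a.c.c.X | =a=> s1
  s1 = c.c.(rec X. a.c.c.X) | =c=> s2
  s2 = c.(rec X. a.c.c.X) | =c=> s0
Reachable graph of Q (3 states):
  t0 = rec X. a.c.b.X | =a=> t1
  t1 = c.b.(rec X. a.c.b.X) | =c=> t2
  t2 = b.(rec X. a.c.b.X) | =b=> t0
Run σ = ⟨acc⟩ on P: start {s0}
  step 1 (a): {s1}
  step 2 (c): {s2}
  step 3 (c): {s0}
  ✓ P
Run σ = ⟨acc⟩ on Q: start {t0}
  step 1 (a): {t1}
  step 2 (c): {t2}
  step 3 (c): ∅ (Q stuck)

acc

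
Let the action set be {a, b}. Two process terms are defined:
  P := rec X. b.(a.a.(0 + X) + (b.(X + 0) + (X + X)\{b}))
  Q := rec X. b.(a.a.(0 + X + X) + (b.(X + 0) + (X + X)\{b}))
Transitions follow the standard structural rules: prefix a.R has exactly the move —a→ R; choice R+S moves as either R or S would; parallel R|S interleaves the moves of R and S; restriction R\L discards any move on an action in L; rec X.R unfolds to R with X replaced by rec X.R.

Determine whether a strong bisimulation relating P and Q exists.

Reachable graph of P (5 states):
  m0 = rec X. b.(a.a.(0 + X) + (b.(X + 0) + (X + X)\{b})) :: -b-> m1
  m1 = a.a.(0 + (rec X. b.(a.a.(0 + X) + (b.(X + 0) + (X + X)\{b})))) + (b.((rec X. b.(a.a.(0 + X) + (b.(X + 0) + (X + X)\{b}))) + 0) + ((rec X. b.(a.a.(0 + X) + (b.(X + 0) + (X + X)\{b}))) + (rec X. b.(a.a.(0 + X) + (b.(X + 0) + (X + X)\{b}))))\{b}) :: -a-> m2, -b-> m3
  m2 = a.(0 + (rec X. b.(a.a.(0 + X) + (b.(X + 0) + (X + X)\{b})))) :: -a-> m4
  m3 = (rec X. b.(a.a.(0 + X) + (b.(X + 0) + (X + X)\{b}))) + 0 :: -b-> m1
  m4 = 0 + (rec X. b.(a.a.(0 + X) + (b.(X + 0) + (X + X)\{b}))) :: -b-> m1
Reachable graph of Q (5 states):
  n0 = rec X. b.(a.a.(0 + X + X) + (b.(X + 0) + (X + X)\{b})) :: -b-> n1
  n1 = a.a.(0 + (rec X. b.(a.a.(0 + X + X) + (b.(X + 0) + (X + X)\{b}))) + (rec X. b.(a.a.(0 + X + X) + (b.(X + 0) + (X + X)\{b})))) + (b.((rec X. b.(a.a.(0 + X + X) + (b.(X + 0) + (X + X)\{b}))) + 0) + ((rec X. b.(a.a.(0 + X + X) + (b.(X + 0) + (X + X)\{b}))) + (rec X. b.(a.a.(0 + X + X) + (b.(X + 0) + (X + X)\{b}))))\{b}) :: -a-> n2, -b-> n3
  n2 = a.(0 + (rec X. b.(a.a.(0 + X + X) + (b.(X + 0) + (X + X)\{b}))) + (rec X. b.(a.a.(0 + X + X) + (b.(X + 0) + (X + X)\{b})))) :: -a-> n4
  n3 = (rec X. b.(a.a.(0 + X + X) + (b.(X + 0) + (X + X)\{b}))) + 0 :: -b-> n1
  n4 = 0 + (rec X. b.(a.a.(0 + X + X) + (b.(X + 0) + (X + X)\{b}))) + (rec X. b.(a.a.(0 + X + X) + (b.(X + 0) + (X + X)\{b}))) :: -b-> n1
Coarsest stable partition (strong bisimilarity classes):
  B0 = {m0, m3, m4, n0, n3, n4}
  B1 = {m1, n1}
  B2 = {m2, n2}
m0 ∈ B0, n0 ∈ B0 → same block

YES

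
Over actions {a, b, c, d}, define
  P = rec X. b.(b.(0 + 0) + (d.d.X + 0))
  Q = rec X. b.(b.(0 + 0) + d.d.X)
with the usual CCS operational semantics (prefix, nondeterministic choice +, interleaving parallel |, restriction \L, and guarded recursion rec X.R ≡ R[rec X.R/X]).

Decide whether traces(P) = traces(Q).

YES

LTS(P): 4 reachable states
  u0 = rec X. b.(b.(0 + 0) + (d.d.X + 0)) | ··b··> u1
  u1 = b.(0 + 0) + (d.d.(rec X. b.(b.(0 + 0) + (d.d.X + 0))) + 0) | ··b··> u2, ··d··> u3
  u2 = 0 + 0 | ·
  u3 = d.(rec X. b.(b.(0 + 0) + (d.d.X + 0))) | ··d··> u0
LTS(Q): 4 reachable states
  v0 = rec X. b.(b.(0 + 0) + d.d.X) | ··b··> v1
  v1 = b.(0 + 0) + d.d.(rec X. b.(b.(0 + 0) + d.d.X)) | ··b··> v2, ··d··> v3
  v2 = 0 + 0 | ·
  v3 = d.(rec X. b.(b.(0 + 0) + d.d.X)) | ··d··> v0
Coarsest stable partition (strong bisimilarity classes):
  B0 = {u0, v0}
  B1 = {u1, v1}
  B2 = {u2, v2}
  B3 = {u3, v3}
u0 ∈ B0, v0 ∈ B0 → same block
Bisimilar ⇒ trace-equivalent.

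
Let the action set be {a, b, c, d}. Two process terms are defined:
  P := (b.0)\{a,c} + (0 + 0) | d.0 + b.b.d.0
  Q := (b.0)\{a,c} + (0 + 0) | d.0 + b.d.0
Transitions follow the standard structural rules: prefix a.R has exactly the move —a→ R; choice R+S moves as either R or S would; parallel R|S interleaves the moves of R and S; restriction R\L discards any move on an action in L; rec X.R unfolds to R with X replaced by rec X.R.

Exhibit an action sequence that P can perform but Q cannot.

LTS(P): 6 reachable states
  m0 = (b.0)\{a,c} + (0 + 0) | d.0 + b.b.d.0 has moves --b--▸ m1, --b--▸ m2, --d--▸ m3
  m1 = 0\{a,c} has moves (no moves)
  m2 = b.d.0 has moves --b--▸ m4
  m3 = (0 + 0) | 0 has moves (no moves)
  m4 = d.0 has moves --d--▸ m5
  m5 = 0 has moves (no moves)
LTS(Q): 5 reachable states
  n0 = (b.0)\{a,c} + (0 + 0) | d.0 + b.d.0 has moves --b--▸ n1, --b--▸ n2, --d--▸ n3
  n1 = 0\{a,c} has moves (no moves)
  n2 = d.0 has moves --d--▸ n4
  n3 = (0 + 0) | 0 has moves (no moves)
  n4 = 0 has moves (no moves)
Trace ⟨bb⟩ through P, begin at {m0}:
  after b @ step 1: {m1, m2}
  after b @ step 2: {m4}
  — P admits the full trace.
Trace ⟨bb⟩ through Q, begin at {n0}:
  after b @ step 1: {n1, n2}
  after b @ step 2: ∅  — Q cannot continue

bb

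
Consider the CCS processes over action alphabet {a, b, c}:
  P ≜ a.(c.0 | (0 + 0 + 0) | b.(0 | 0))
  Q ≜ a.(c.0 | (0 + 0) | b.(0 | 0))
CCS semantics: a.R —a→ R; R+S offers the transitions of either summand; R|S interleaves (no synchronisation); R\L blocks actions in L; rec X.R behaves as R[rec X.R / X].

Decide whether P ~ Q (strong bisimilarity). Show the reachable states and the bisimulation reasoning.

P's transition system — 5 states:
  u0 = a.(c.0 | (0 + 0 + 0) | b.(0 | 0)) | =a=> u1
  u1 = c.0 | (0 + 0 + 0) | b.(0 | 0) | =b=> u2, =c=> u3
  u2 = c.0 | (0 + 0 + 0) | (0 | 0) | =c=> u4
  u3 = 0 | (0 + 0 + 0) | b.(0 | 0) | =b=> u4
  u4 = 0 | (0 + 0 + 0) | (0 | 0) | (no moves)
Q's transition system — 5 states:
  v0 = a.(c.0 | (0 + 0) | b.(0 | 0)) | =a=> v1
  v1 = c.0 | (0 + 0) | b.(0 | 0) | =b=> v2, =c=> v3
  v2 = c.0 | (0 + 0) | (0 | 0) | =c=> v4
  v3 = 0 | (0 + 0) | b.(0 | 0) | =b=> v4
  v4 = 0 | (0 + 0) | (0 | 0) | (no moves)
Bisimilarity quotient blocks:
  B0 = {u0, v0}
  B1 = {u1, v1}
  B2 = {u2, v2}
  B3 = {u4, v4}
  B4 = {u3, v3}
u0 ∈ B0, v0 ∈ B0 → same block

YES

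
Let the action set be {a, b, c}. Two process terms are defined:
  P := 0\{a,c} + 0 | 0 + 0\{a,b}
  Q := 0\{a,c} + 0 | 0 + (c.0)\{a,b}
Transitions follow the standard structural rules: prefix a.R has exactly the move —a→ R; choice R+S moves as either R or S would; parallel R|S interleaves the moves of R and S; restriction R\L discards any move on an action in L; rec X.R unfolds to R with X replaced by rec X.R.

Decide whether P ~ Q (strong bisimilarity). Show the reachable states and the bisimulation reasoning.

not bisimilar

Reachable graph of P (1 states):
  s0 = 0\{a,c} + 0 | 0 + 0\{a,b} ⊢ stopped
Reachable graph of Q (2 states):
  t0 = 0\{a,c} + 0 | 0 + (c.0)\{a,b} ⊢ =c=> t1
  t1 = 0\{a,b} ⊢ stopped
Partition-refinement fixed point:
  B0 = {s0, t1}
  B1 = {t0}
s0 ∈ B0, t0 ∈ B1 → different blocks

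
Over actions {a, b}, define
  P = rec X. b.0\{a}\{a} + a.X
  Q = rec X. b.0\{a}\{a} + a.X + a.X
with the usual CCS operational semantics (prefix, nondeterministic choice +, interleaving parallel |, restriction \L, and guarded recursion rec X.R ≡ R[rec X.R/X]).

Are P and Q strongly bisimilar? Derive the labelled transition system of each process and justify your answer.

Reachable graph of P (2 states):
  u0 = rec X. b.0\{a}\{a} + a.X ⊢ ··a··> u0, ··b··> u1
  u1 = 0\{a}\{a} ⊢ ∅
Reachable graph of Q (2 states):
  v0 = rec X. b.0\{a}\{a} + a.X + a.X ⊢ ··a··> v0, ··b··> v1
  v1 = 0\{a}\{a} ⊢ ∅
Coarsest stable partition (strong bisimilarity classes):
  B0 = {u0, v0}
  B1 = {u1, v1}
u0 ∈ B0, v0 ∈ B0 → same block

P ~ Q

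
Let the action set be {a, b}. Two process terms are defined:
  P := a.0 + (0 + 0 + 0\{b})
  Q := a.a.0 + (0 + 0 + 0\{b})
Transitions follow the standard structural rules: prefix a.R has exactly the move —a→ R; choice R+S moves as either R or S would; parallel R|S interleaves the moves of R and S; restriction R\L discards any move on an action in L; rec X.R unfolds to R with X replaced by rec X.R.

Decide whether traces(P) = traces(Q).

NO — witness ⟨aa⟩

P's transition system — 2 states:
  p0 = a.0 + (0 + 0 + 0\{b}) ⊢ ··a··> p1
  p1 = 0 ⊢ (no moves)
Q's transition system — 3 states:
  q0 = a.a.0 + (0 + 0 + 0\{b}) ⊢ ··a··> q1
  q1 = a.0 ⊢ ··a··> q2
  q2 = 0 ⊢ (no moves)
Trace ⟨aa⟩ through Q, begin at {q0}:
  step 1 (a): {q1}
  step 2 (a): {q2}
  ✓ Q
Trace ⟨aa⟩ through P, begin at {p0}:
  step 1 (a): {p1}
  step 2 (a): ∅  — P cannot continue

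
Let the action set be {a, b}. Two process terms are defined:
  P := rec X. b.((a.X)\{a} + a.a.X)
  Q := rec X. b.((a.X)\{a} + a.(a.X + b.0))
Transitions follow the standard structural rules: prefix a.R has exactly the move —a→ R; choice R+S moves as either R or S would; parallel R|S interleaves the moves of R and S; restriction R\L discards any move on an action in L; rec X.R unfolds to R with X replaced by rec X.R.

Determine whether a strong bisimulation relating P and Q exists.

not bisimilar

Reachable graph of P (3 states):
  s0 = rec X. b.((a.X)\{a} + a.a.X) :: -b-> s1
  s1 = (a.(rec X. b.((a.X)\{a} + a.a.X)))\{a} + a.a.(rec X. b.((a.X)\{a} + a.a.X)) :: -a-> s2
  s2 = a.(rec X. b.((a.X)\{a} + a.a.X)) :: -a-> s0
Reachable graph of Q (4 states):
  t0 = rec X. b.((a.X)\{a} + a.(a.X + b.0)) :: -b-> t1
  t1 = (a.(rec X. b.((a.X)\{a} + a.(a.X + b.0))))\{a} + a.(a.(rec X. b.((a.X)\{a} + a.(a.X + b.0))) + b.0) :: -a-> t2
  t2 = a.(rec X. b.((a.X)\{a} + a.(a.X + b.0))) + b.0 :: -a-> t0, -b-> t3
  t3 = 0 :: ·
Bisimilarity quotient blocks:
  B0 = {s0}
  B1 = {s1}
  B2 = {s2}
  B3 = {t0}
  B4 = {t1}
  B5 = {t2}
  B6 = {t3}
s0 ∈ B0, t0 ∈ B3 → different blocks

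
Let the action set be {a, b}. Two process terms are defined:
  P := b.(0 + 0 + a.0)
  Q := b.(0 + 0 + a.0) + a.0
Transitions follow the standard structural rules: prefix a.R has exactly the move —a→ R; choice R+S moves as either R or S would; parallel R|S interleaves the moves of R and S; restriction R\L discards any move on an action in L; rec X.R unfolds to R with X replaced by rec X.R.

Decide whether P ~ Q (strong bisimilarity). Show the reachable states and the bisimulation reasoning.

LTS(P): 3 reachable states
  p0 = b.(0 + 0 + a.0) | --b--▸ p1
  p1 = 0 + 0 + a.0 | --a--▸ p2
  p2 = 0 | ·
LTS(Q): 3 reachable states
  q0 = b.(0 + 0 + a.0) + a.0 | --a--▸ q1, --b--▸ q2
  q1 = 0 | ·
  q2 = 0 + 0 + a.0 | --a--▸ q1
Partition-refinement fixed point:
  B0 = {p0}
  B1 = {p1, q2}
  B2 = {p2, q1}
  B3 = {q0}
p0 ∈ B0, q0 ∈ B3 → different blocks

NO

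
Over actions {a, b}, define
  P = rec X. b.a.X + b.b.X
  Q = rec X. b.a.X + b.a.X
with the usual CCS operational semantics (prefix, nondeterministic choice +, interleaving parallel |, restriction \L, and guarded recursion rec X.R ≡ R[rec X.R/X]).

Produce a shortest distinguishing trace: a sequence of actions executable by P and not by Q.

bb

P's transition system — 3 states:
  m0 = rec X. b.a.X + b.b.X has moves ··b··> m1, ··b··> m2
  m1 = a.(rec X. b.a.X + b.b.X) has moves ··a··> m0
  m2 = b.(rec X. b.a.X + b.b.X) has moves ··b··> m0
Q's transition system — 2 states:
  n0 = rec X. b.a.X + b.a.X has moves ··b··> n1
  n1 = a.(rec X. b.a.X + b.a.X) has moves ··a··> n0
Executing bb from P (initial set {m0}):
  after b @ step 1: {m1, m2}
  after b @ step 2: {m0}
  ✓ P
Executing bb from Q (initial set {n0}):
  after b @ step 1: {n1}
  after b @ step 2: ∅ (Q stuck)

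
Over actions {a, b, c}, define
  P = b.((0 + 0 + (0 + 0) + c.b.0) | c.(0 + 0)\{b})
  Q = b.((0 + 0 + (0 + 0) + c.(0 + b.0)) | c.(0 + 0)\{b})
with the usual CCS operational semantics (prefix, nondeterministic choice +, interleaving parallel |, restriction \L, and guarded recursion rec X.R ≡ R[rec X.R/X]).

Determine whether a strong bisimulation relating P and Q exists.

P's transition system — 7 states:
  p0 = b.((0 + 0 + (0 + 0) + c.b.0) | c.(0 + 0)\{b}) ⊢ -b-> p1
  p1 = (0 + 0 + (0 + 0) + c.b.0) | c.(0 + 0)\{b} ⊢ -c-> p2, -c-> p3
  p2 = (0 + 0 + (0 + 0) + c.b.0) | (0 + 0)\{b} ⊢ -c-> p4
  p3 = b.0 | c.(0 + 0)\{b} ⊢ -b-> p5, -c-> p4
  p4 = b.0 | (0 + 0)\{b} ⊢ -b-> p6
  p5 = 0 | c.(0 + 0)\{b} ⊢ -c-> p6
  p6 = 0 | (0 + 0)\{b} ⊢ ∅
Q's transition system — 7 states:
  q0 = b.((0 + 0 + (0 + 0) + c.(0 + b.0)) | c.(0 + 0)\{b}) ⊢ -b-> q1
  q1 = (0 + 0 + (0 + 0) + c.(0 + b.0)) | c.(0 + 0)\{b} ⊢ -c-> q2, -c-> q3
  q2 = (0 + 0 + (0 + 0) + c.(0 + b.0)) | (0 + 0)\{b} ⊢ -c-> q4
  q3 = (0 + b.0) | c.(0 + 0)\{b} ⊢ -b-> q5, -c-> q4
  q4 = (0 + b.0) | (0 + 0)\{b} ⊢ -b-> q6
  q5 = 0 | c.(0 + 0)\{b} ⊢ -c-> q6
  q6 = 0 | (0 + 0)\{b} ⊢ ∅
Partition-refinement fixed point:
  B0 = {p0, q0}
  B1 = {p1, q1}
  B2 = {p2, q2}
  B3 = {p4, q4}
  B4 = {p6, q6}
  B5 = {p3, q3}
  B6 = {p5, q5}
p0 ∈ B0, q0 ∈ B0 → same block

P ~ Q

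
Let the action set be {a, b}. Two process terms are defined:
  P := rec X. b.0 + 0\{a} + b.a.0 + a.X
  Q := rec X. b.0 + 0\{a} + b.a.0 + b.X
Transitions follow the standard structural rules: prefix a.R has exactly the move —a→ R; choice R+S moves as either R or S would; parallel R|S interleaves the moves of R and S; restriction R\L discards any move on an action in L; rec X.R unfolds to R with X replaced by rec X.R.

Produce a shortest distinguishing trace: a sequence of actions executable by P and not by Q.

LTS(P): 3 reachable states
  u0 = rec X. b.0 + 0\{a} + b.a.0 + a.X has moves ··a··> u0, ··b··> u1, ··b··> u2
  u1 = 0 has moves (no moves)
  u2 = a.0 has moves ··a··> u1
LTS(Q): 3 reachable states
  v0 = rec X. b.0 + 0\{a} + b.a.0 + b.X has moves ··b··> v0, ··b··> v1, ··b··> v2
  v1 = 0 has moves (no moves)
  v2 = a.0 has moves ··a··> v1
Trace ⟨a⟩ through P, begin at {u0}:
  [1] a ⇒ {u0}
  — P admits the full trace.
Trace ⟨a⟩ through Q, begin at {v0}:
  [1] a ⇒ no successor for Q

a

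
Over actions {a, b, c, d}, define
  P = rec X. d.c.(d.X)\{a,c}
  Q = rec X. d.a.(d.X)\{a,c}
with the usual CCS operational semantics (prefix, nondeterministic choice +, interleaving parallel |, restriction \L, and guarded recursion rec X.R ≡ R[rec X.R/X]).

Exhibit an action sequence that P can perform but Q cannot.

Reachable graph of P (5 states):
  p0 = rec X. d.c.(d.X)\{a,c} → -d-> p1
  p1 = c.(d.(rec X. d.c.(d.X)\{a,c}))\{a,c} → -c-> p2
  p2 = (d.(rec X. d.c.(d.X)\{a,c}))\{a,c} → -d-> p3
  p3 = (rec X. d.c.(d.X)\{a,c})\{a,c} → -d-> p4
  p4 = (c.(d.(rec X. d.c.(d.X)\{a,c}))\{a,c})\{a,c} → stopped
Reachable graph of Q (5 states):
  q0 = rec X. d.a.(d.X)\{a,c} → -d-> q1
  q1 = a.(d.(rec X. d.a.(d.X)\{a,c}))\{a,c} → -a-> q2
  q2 = (d.(rec X. d.a.(d.X)\{a,c}))\{a,c} → -d-> q3
  q3 = (rec X. d.a.(d.X)\{a,c})\{a,c} → -d-> q4
  q4 = (a.(d.(rec X. d.a.(d.X)\{a,c}))\{a,c})\{a,c} → stopped
Run σ = ⟨dc⟩ on P: start {p0}
  step 1 (d): {p1}
  step 2 (c): {p2}
  — P admits the full trace.
Run σ = ⟨dc⟩ on Q: start {q0}
  step 1 (d): {q1}
  step 2 (c): ∅ (Q stuck)

dc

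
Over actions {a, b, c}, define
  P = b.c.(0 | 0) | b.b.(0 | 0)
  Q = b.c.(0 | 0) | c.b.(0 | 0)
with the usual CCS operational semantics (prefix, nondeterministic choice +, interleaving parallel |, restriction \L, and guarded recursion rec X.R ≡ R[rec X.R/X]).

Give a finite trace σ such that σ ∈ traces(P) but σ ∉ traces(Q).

LTS(P): 9 reachable states
  p0 = b.c.(0 | 0) | b.b.(0 | 0) :: ··b··> p1, ··b··> p2
  p1 = b.c.(0 | 0) | b.(0 | 0) :: ··b··> p3, ··b··> p4
  p2 = c.(0 | 0) | b.b.(0 | 0) :: ··b··> p4, ··c··> p5
  p3 = b.c.(0 | 0) | (0 | 0) :: ··b··> p6
  p4 = c.(0 | 0) | b.(0 | 0) :: ··b··> p6, ··c··> p7
  p5 = 0 | 0 | b.b.(0 | 0) :: ··b··> p7
  p6 = c.(0 | 0) | (0 | 0) :: ··c··> p8
  p7 = 0 | 0 | b.(0 | 0) :: ··b··> p8
  p8 = 0 | 0 | (0 | 0) :: (no moves)
LTS(Q): 9 reachable states
  q0 = b.c.(0 | 0) | c.b.(0 | 0) :: ··b··> q1, ··c··> q2
  q1 = c.(0 | 0) | c.b.(0 | 0) :: ··c··> q3, ··c··> q4
  q2 = b.c.(0 | 0) | b.(0 | 0) :: ··b··> q4, ··b··> q5
  q3 = 0 | 0 | c.b.(0 | 0) :: ··c··> q6
  q4 = c.(0 | 0) | b.(0 | 0) :: ··b··> q7, ··c··> q6
  q5 = b.c.(0 | 0) | (0 | 0) :: ··b··> q7
  q6 = 0 | 0 | b.(0 | 0) :: ··b··> q8
  q7 = c.(0 | 0) | (0 | 0) :: ··c··> q8
  q8 = 0 | 0 | (0 | 0) :: (no moves)
Executing bb from P (initial set {p0}):
  step 1 (b): {p1, p2}
  step 2 (b): {p3, p4}
  P completes σ.
Executing bb from Q (initial set {q0}):
  step 1 (b): {q1}
  step 2 (b): ∅  — Q cannot continue

bb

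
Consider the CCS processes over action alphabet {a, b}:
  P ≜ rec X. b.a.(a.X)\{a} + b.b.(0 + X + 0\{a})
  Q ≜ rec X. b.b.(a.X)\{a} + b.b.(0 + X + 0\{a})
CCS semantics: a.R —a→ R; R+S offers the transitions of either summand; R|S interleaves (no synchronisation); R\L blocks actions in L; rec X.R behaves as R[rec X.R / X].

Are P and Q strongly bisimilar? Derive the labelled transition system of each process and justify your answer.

not bisimilar

P's transition system — 5 states:
  s0 = rec X. b.a.(a.X)\{a} + b.b.(0 + X + 0\{a}) :: =b=> s1, =b=> s2
  s1 = a.(a.(rec X. b.a.(a.X)\{a} + b.b.(0 + X + 0\{a})))\{a} :: =a=> s3
  s2 = b.(0 + (rec X. b.a.(a.X)\{a} + b.b.(0 + X + 0\{a})) + 0\{a}) :: =b=> s4
  s3 = (a.(rec X. b.a.(a.X)\{a} + b.b.(0 + X + 0\{a})))\{a} :: stopped
  s4 = 0 + (rec X. b.a.(a.X)\{a} + b.b.(0 + X + 0\{a})) + 0\{a} :: =b=> s1, =b=> s2
Q's transition system — 5 states:
  t0 = rec X. b.b.(a.X)\{a} + b.b.(0 + X + 0\{a}) :: =b=> t1, =b=> t2
  t1 = b.(0 + (rec X. b.b.(a.X)\{a} + b.b.(0 + X + 0\{a})) + 0\{a}) :: =b=> t3
  t2 = b.(a.(rec X. b.b.(a.X)\{a} + b.b.(0 + X + 0\{a})))\{a} :: =b=> t4
  t3 = 0 + (rec X. b.b.(a.X)\{a} + b.b.(0 + X + 0\{a})) + 0\{a} :: =b=> t1, =b=> t2
  t4 = (a.(rec X. b.b.(a.X)\{a} + b.b.(0 + X + 0\{a})))\{a} :: stopped
Coarsest stable partition (strong bisimilarity classes):
  B0 = {s0, s4}
  B1 = {s1}
  B2 = {s3, t4}
  B3 = {s2}
  B4 = {t0, t3}
  B5 = {t2}
  B6 = {t1}
s0 ∈ B0, t0 ∈ B4 → different blocks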